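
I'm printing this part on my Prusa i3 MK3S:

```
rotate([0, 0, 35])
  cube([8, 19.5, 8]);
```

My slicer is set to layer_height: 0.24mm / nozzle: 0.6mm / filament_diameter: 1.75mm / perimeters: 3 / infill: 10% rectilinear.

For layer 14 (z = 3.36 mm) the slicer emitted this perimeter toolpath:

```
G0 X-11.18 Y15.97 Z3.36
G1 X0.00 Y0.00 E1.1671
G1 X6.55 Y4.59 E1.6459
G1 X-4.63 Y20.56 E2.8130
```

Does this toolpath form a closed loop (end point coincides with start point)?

Start point (G0): (-11.18, 15.97). End point (last G1): the path does not return to the start — open.

no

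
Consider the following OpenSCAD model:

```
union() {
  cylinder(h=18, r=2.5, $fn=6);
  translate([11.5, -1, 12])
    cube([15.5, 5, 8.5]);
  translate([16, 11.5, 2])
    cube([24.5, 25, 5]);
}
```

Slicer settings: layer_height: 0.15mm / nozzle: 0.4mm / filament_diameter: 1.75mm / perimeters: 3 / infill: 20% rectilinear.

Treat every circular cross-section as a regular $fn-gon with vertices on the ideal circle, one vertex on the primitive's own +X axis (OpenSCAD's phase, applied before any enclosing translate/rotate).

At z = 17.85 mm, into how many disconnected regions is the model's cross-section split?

2

At z = 17.85 mm: the r=2.5 cylinder gives a regular 6-gon of circumradius 2.5 (constant along its height); the cube at (11.5, -1) is present — its section is the full 15.5×5 rectangle; the cube at (16, 11.5) is absent (z outside [2, 7]); Merging all regions: the 2 present regions are separate (no shared area or edge), so areas and boundary lengths simply add and each stays a separate island — 2 connected regions. The result has 2 disconnected regions.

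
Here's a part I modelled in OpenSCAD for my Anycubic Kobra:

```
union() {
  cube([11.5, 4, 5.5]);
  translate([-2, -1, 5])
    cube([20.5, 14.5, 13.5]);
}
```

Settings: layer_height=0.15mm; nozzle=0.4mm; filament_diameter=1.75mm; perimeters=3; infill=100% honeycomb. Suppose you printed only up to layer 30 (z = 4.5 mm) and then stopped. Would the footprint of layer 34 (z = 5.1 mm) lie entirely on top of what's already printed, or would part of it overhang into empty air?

Compare the two slices. At z = 4.5: the cube (footprint 11.5×4) is included at this height (area 46.00 mm²); the cube at (-2, -1) is absent (z outside [5, 18.5]); Merging all regions: only the 11.5×4 cube is present, so the union is just that shape — area = 46.00 mm². At z = 5.1: the cube is present — its section is the full 11.5×4 rectangle (area 46.00 mm²); the 20.5×14.5 cube at (-2, -1) contributes its full rectangle (area 297.25 mm²); Taking the union: the 11.5×4 cube lies entirely inside the 20.5×14.5 cube at (-2, -1), so the union is just the 20.5×14.5 cube at (-2, -1) — area = 297.25 mm². Checking containment: at z = 5.1 the cross-section extends beyond the z = 4.5 cross-section by about 251.25 mm².

part overhangs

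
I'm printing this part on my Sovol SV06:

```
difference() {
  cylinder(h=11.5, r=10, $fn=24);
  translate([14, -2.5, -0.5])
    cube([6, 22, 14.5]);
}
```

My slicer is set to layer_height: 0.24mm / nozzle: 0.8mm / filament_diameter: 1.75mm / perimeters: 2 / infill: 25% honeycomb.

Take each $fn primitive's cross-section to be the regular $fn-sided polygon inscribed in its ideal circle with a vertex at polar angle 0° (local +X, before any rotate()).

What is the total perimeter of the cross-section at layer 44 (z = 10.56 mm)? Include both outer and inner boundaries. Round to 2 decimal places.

62.65 mm

At z = 10.56 mm: the r=10 cylinder gives a regular 24-gon of circumradius 10 (constant along its height) (perimeter = 2·24·10.000·sin(180°/24) = 62.65 mm); the cube at (14, -2.5) (footprint 6×22) is included at this height (perimeter 56.00 mm); Taking the first minus the rest: starting from the r=10 cylinder, the 6×22 cube at (14, -2.5) misses the remaining region (no effect) — boundary = 62.65 mm. Overall, the cross-section is a single solid region. Total boundary length (outer) = 62.65 mm.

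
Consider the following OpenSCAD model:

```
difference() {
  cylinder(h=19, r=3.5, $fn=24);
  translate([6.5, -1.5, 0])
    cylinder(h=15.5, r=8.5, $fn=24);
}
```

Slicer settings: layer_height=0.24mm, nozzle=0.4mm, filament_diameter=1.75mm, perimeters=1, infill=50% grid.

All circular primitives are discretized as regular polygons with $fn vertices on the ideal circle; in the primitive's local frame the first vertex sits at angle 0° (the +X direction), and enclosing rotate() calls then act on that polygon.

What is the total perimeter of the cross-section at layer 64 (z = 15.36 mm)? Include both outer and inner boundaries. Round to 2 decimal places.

At z = 15.36 mm: the r=3.5 cylinder gives a regular 24-gon of circumradius 3.5 (constant along its height) (perimeter = 2·24·3.500·sin(180°/24) = 21.93 mm); the r=8.5 cylinder at (6.5, -1.5) contributes a regular 24-gon of circumradius 8.5 (perimeter = 2·24·8.500·sin(180°/24) = 53.25 mm); After the difference (first − rest): starting from the r=3.5 cylinder, the r=8.5 cylinder at (6.5, -1.5) partially overlaps it — only the 29.59 mm² overlap (of its 224.40 mm²) is removed, clipping the outline — boundary = 15.58 mm. Overall, the cross-section is a single solid region. Total boundary length (outer) = 15.58 mm.

15.58 mm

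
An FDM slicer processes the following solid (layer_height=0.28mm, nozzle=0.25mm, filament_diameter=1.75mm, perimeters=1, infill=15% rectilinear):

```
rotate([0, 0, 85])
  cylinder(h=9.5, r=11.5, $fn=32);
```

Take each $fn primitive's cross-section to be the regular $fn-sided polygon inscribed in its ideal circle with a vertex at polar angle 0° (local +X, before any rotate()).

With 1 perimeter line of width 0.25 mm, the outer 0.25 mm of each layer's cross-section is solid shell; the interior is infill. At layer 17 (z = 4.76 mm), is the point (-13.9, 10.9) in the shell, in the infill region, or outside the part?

outside

At z = 4.76 mm: the cylinder: section is a regular 32-gon, circumradius r=11.5; (whole slice rotated 85° about Z — lengths, areas and connectivity unchanged). Overall, the cross-section is a single solid region. Undo the 85° rotation: the query point maps to (9.647, 14.797) in the un-rotated model frame. The nearest boundary edge runs (8.13, 8.13)→(6.39, 9.56); distance from the point to it = 6.17 mm. The point is not inside any of the regions above, so it lies outside the cross-section (6.17 mm from the nearest boundary).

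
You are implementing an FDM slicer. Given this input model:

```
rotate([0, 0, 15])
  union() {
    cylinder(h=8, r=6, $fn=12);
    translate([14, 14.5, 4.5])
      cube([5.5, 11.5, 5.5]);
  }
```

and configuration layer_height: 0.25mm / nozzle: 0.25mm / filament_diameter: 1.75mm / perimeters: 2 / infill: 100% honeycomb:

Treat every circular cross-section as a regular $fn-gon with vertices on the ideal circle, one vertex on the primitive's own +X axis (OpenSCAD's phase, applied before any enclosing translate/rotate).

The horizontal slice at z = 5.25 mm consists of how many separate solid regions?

At z = 5.25 mm: the cylinder: section is a regular 12-gon, circumradius r=6; the 5.5×11.5 cube at (14, 14.5) contributes its full rectangle; Merging all regions: the 2 present regions are separate (no shared area or edge), so areas and boundary lengths simply add and each stays a separate island — 2 connected regions; (rotated 15° about Z; rotation is an isometry so areas/perimeters/island counts are preserved). The result has 2 disconnected regions.

2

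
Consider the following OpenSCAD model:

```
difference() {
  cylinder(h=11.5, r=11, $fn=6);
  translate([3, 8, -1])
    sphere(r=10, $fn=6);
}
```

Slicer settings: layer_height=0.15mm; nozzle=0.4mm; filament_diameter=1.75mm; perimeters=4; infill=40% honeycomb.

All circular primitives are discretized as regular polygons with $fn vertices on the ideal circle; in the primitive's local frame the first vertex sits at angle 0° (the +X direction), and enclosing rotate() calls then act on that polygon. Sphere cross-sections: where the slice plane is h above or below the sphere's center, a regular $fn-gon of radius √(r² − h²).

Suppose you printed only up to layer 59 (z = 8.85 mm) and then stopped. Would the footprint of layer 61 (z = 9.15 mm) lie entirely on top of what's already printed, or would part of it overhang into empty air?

part overhangs

Compare the two slices. At z = 8.85: the r=11 cylinder contributes a regular 6-gon of circumradius 11 (area = (6/2)·11.000²·sin(360°/6) = 314.37 mm²); the r=10 sphere at (3, 8) contributes a regular 6-gon of circumradius √(10²−9.85²) = 1.726 (area = (6/2)·1.726²·sin(360°/6) = 7.74 mm²); After the difference (first − rest): starting from the r=11 cylinder (314.37 mm²), the r=10 sphere at (3, 8) lies wholly inside it (removes its full 7.74 mm² and its 10.35 mm outline becomes a hole wall) — area = 306.63 mm². At z = 9.15: the r=11 cylinder contributes a regular 6-gon of circumradius 11 (area = (6/2)·11.000²·sin(360°/6) = 314.37 mm²); the sphere at (3, 8) is not intersected at this z (|z−center|=10.150 > r=10); Subtracting the remaining from the first: none of the subtracted shapes is present at this height, so the r=11 cylinder is unchanged — area = 314.37 mm². Checking containment: at z = 9.15 the cross-section extends beyond the z = 8.85 cross-section by about 7.74 mm².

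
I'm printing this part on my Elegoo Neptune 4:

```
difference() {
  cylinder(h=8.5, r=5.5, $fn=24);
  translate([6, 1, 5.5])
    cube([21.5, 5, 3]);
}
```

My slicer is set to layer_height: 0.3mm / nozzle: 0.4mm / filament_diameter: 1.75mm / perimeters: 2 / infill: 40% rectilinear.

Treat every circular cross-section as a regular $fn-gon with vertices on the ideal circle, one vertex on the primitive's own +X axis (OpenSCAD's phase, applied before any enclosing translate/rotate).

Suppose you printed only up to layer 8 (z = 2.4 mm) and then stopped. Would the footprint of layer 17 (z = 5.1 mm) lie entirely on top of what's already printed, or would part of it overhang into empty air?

Compare the two slices. At z = 2.4: the r=5.5 cylinder gives a regular 24-gon of circumradius 5.5 (constant along its height) (area = (24/2)·5.500²·sin(360°/24) = 93.95 mm²); the cube at (6, 1) is not intersected at this z (z outside [5.5, 8.5]); Subtracting the remaining from the first: none of the subtracted shapes is present at this height, so the r=5.5 cylinder is unchanged — area = 93.95 mm². At z = 5.1: the r=5.5 cylinder gives a regular 24-gon of circumradius 5.5 (constant along its height) (area = (24/2)·5.500²·sin(360°/24) = 93.95 mm²); the cube at (6, 1) is absent (z outside [5.5, 8.5]); After the difference (first − rest): none of the subtracted shapes is present at this height, so the r=5.5 cylinder is unchanged — area = 93.95 mm². Checking containment: the cross-section at z = 5.1 is a subset of the cross-section at z = 2.4.

entirely on top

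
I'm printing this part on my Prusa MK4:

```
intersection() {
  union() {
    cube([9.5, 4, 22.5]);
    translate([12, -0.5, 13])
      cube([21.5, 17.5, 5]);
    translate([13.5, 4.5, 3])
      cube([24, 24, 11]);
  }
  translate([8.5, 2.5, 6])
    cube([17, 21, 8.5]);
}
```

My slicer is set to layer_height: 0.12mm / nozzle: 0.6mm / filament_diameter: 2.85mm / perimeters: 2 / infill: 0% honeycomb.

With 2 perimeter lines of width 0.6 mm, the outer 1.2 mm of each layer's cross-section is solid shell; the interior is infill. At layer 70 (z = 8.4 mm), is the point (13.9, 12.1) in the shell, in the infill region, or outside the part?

At z = 8.4 mm: the cube (footprint 9.5×4) is included at this height; the cube at (12, -0.5) is absent (z outside [13, 18]); the cube at (13.5, 4.5) is present — its section is the full 24×24 rectangle; Merging all regions: the 2 present regions are separate (no shared area or edge), so areas and boundary lengths simply add and each stays a separate island — 2 connected regions; the cube at (8.5, 2.5) (footprint 17×21) is included at this height; Keeping only the common overlap: the 17×21 cube at (8.5, 2.5) partially overlaps the result so far; clipping to the common part keeps 229.50 mm² — 2 connected regions. Overall, the cross-section has 2 separate islands. The nearest boundary edge runs (13.50, 4.50)→(13.50, 23.50); distance from the point to it = 0.40 mm. (Shell/infill is judged within the island containing the point — the largest one.) The point is inside the cross-section, 0.40 mm from the nearest boundary — within the 1.2 mm shell band (2 × 0.6).

shell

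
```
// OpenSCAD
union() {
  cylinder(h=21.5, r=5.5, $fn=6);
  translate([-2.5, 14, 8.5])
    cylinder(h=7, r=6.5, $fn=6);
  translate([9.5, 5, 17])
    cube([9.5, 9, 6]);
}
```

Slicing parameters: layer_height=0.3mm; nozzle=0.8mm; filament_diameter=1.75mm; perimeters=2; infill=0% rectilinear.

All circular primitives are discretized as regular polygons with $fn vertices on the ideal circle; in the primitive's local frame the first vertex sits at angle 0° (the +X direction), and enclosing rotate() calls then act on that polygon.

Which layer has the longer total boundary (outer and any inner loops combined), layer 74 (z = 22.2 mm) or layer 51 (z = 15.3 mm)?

layer 51 (z = 15.3 mm)

Layer 74 (z = 22.2): the cylinder is absent (z outside [0, 21.5]); the cylinder at (-2.5, 14) is not intersected at this z (z outside [8.5, 15.5]); the 9.5×9 cube at (9.5, 5) contributes its full rectangle (perimeter 37.00 mm); Taking the union: only the 9.5×9 cube at (9.5, 5) is present, so the union is just that shape — boundary = 37.00 mm. So its perimeter = 37.00 mm. Layer 51 (z = 15.3): the r=5.5 cylinder contributes a regular 6-gon of circumradius 5.5 (perimeter = 2·6·5.500·sin(180°/6) = 33.00 mm); the r=6.5 cylinder at (-2.5, 14) contributes a regular 6-gon of circumradius 6.5 (perimeter = 2·6·6.500·sin(180°/6) = 39.00 mm); the cube at (9.5, 5) is absent (z outside [17, 23]); Taking the union: the 2 present regions are separate (no shared area or edge), so areas and boundary lengths simply add and each stays a separate island — boundary = 72.00 mm. So its perimeter = 72.00 mm. Layer 51 is larger (72.00 vs 37.00 mm).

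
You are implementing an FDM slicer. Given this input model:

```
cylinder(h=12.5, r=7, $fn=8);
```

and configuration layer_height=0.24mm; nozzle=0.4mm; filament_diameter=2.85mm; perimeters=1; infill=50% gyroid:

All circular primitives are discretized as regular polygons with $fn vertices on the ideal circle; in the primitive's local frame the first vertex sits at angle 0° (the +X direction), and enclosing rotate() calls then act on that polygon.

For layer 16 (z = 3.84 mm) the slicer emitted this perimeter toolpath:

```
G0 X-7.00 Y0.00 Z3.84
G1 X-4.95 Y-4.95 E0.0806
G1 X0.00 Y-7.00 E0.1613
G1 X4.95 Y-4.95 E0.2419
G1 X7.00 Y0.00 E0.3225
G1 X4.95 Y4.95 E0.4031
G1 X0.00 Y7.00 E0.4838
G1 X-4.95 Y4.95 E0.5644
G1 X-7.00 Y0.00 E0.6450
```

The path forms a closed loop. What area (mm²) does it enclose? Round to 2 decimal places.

138.60 mm²

Apply the shoelace formula to the sequence of (X, Y) vertices; enclosed area = 138.60 mm².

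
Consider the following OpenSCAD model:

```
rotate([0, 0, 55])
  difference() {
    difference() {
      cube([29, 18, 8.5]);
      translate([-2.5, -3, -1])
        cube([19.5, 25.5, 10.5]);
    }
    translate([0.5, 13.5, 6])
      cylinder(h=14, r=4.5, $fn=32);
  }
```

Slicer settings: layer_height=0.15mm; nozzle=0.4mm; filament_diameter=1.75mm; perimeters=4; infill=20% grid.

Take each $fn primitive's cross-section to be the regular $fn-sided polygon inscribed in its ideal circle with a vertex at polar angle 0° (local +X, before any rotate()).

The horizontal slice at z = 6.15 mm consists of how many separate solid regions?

At z = 6.15 mm: the cube is present — its section is the full 29×18 rectangle; the 19.5×25.5 cube at (-2.5, -3) contributes its full rectangle; Taking the first minus the rest: starting from the 29×18 cube, the 19.5×25.5 cube at (-2.5, -3) partially overlaps it — only the 306.00 mm² overlap (of its 497.25 mm²) is removed, clipping the outline — 1 connected region; the r=4.5 cylinder at (0.5, 13.5) contributes a regular 32-gon of circumradius 4.5; Taking the first minus the rest: starting from the result so far, the r=4.5 cylinder at (0.5, 13.5) misses the remaining region (no effect) — 1 connected region; (whole slice rotated 55° about Z — lengths, areas and connectivity unchanged). The result has 1 disconnected region.

1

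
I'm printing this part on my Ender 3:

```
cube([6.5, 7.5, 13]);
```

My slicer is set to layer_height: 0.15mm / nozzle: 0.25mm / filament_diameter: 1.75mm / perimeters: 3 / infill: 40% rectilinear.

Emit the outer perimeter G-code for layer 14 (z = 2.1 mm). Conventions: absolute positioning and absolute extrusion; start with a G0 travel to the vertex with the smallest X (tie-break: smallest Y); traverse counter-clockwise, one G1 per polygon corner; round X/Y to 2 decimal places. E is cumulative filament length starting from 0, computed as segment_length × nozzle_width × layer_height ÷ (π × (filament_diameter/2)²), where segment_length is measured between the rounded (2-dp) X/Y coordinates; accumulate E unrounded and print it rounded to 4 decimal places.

G0 X0.00 Y0.00 Z2.10
G1 X6.50 Y0.00 E0.1013
G1 X6.50 Y7.50 E0.2183
G1 X0.00 Y7.50 E0.3196
G1 X0.00 Y0.00 E0.4365

At z = 2.1 mm: the 6.5×7.5 cube contributes its full rectangle. The outline is a single polygon with 4 vertices. Extrusion per mm of travel: 0.25 × 0.15 / (π × 0.875²) = 0.015591. Accumulating E over each segment gives final E = 0.4365.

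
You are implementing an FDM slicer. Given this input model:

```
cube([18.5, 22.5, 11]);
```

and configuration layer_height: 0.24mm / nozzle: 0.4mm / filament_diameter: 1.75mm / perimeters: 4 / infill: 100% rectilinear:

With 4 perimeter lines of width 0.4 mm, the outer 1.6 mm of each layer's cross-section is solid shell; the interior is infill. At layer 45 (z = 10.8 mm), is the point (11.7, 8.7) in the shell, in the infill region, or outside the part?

At z = 10.8 mm: the cube is present — its section is the full 18.5×22.5 rectangle. Overall, the cross-section is a single solid region. The nearest boundary edge runs (18.50, 0.00)→(18.50, 22.50); distance from the point to it = 6.80 mm. The point is inside the cross-section and 6.80 mm from the nearest boundary — more than the 1.6 mm shell width (4 × 0.4), so it's in the infill interior.

infill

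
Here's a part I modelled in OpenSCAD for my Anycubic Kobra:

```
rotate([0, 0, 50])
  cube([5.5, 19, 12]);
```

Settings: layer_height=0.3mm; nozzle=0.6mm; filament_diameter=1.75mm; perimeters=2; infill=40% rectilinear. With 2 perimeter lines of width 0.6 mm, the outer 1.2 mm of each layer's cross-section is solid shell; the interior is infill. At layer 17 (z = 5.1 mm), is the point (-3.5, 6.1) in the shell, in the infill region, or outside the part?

infill

At z = 5.1 mm: the cube (footprint 5.5×19) is included at this height; (rotated 50° about Z; rotation is an isometry so areas/perimeters/island counts are preserved). Overall, the cross-section is a single solid region. Undo the 50° rotation: the query point maps to (2.423, 6.602) in the un-rotated model frame. The nearest boundary edge runs (0.00, 19.00)→(0.00, 0.00); distance from the point to it = 2.42 mm. The point is inside the cross-section and 2.42 mm from the nearest boundary — more than the 1.2 mm shell width (2 × 0.6), so it's in the infill interior.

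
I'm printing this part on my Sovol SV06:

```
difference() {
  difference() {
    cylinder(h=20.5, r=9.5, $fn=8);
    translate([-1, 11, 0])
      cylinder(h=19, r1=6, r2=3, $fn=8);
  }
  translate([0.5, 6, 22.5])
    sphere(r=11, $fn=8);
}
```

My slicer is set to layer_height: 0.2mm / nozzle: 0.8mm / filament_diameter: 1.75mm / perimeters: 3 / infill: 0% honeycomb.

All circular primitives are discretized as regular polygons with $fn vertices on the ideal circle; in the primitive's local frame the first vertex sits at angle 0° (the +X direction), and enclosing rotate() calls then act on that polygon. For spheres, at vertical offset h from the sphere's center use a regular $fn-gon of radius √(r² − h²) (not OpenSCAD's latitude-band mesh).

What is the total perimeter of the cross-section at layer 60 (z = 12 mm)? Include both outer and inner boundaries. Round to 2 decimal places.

At z = 12 mm: the r=9.5 cylinder contributes a regular 8-gon of circumradius 9.5 (perimeter = 2·8·9.500·sin(180°/8) = 58.17 mm); the cone at (-1, 11): at t=0.632 of its height the radius interpolates to r₁+(r₂−r₁)t = 4.105, giving a regular 8-gon of that circumradius (perimeter = 2·8·4.105·sin(180°/8) = 25.14 mm); Taking the first minus the rest: starting from the r=9.5 cylinder, the cone at (-1, 11) partially overlaps it — only the 7.82 mm² overlap (of its 47.67 mm²) is removed, clipping the outline — boundary = 58.50 mm; the sphere at (0.5, 6): section is a regular 8-gon, circumradius = √(r²−h²) = √(11²−10.5²) = 3.279 (perimeter = 2·8·3.279·sin(180°/8) = 20.08 mm); Subtracting the remaining from the first: starting from that combined region, the r=11 sphere at (0.5, 6) partially overlaps it — only the 24.67 mm² overlap (of its 30.41 mm²) is removed, clipping the outline — boundary = 68.32 mm. Overall, the cross-section is a single solid region. Total boundary length (outer) = 68.32 mm.

68.32 mm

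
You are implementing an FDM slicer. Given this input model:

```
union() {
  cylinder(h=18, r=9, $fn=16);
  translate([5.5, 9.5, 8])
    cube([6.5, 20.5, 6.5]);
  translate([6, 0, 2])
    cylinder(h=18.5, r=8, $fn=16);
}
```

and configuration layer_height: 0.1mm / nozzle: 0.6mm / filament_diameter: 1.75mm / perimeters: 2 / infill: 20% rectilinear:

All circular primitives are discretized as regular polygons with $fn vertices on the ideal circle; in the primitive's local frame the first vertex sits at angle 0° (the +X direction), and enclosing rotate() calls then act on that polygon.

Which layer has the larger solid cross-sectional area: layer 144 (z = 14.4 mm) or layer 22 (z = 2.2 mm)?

layer 144 (z = 14.4 mm)

Layer 144 (z = 14.4): the r=9 cylinder contributes a regular 16-gon of circumradius 9 (area = (16/2)·9.000²·sin(360°/16) = 247.98 mm²); the cube at (5.5, 9.5) (footprint 6.5×20.5) is included at this height (area 133.25 mm²); the r=8 cylinder at (6, 0) gives a regular 16-gon of circumradius 8 (constant along its height) (area = (16/2)·8.000²·sin(360°/16) = 195.93 mm²); Combining (union): the regions partially overlap — summed areas 577.16 mm² minus the doubly-counted overlap 121.95 mm² gives 455.22 mm² — area = 455.22 mm². So its area = 455.22 mm². Layer 22 (z = 2.2): the cylinder: section is a regular 16-gon, circumradius r=9 (area = (16/2)·9.000²·sin(360°/16) = 247.98 mm²); the cube at (5.5, 9.5) does not reach this height (z outside [8, 14.5]); the r=8 cylinder at (6, 0) gives a regular 16-gon of circumradius 8 (constant along its height) (area = (16/2)·8.000²·sin(360°/16) = 195.93 mm²); Merging all regions: the regions partially overlap — summed areas 443.91 mm² minus the doubly-counted overlap 121.95 mm² gives 321.97 mm² — area = 321.97 mm². So its area = 321.97 mm². Layer 144 is larger (455.22 vs 321.97 mm²).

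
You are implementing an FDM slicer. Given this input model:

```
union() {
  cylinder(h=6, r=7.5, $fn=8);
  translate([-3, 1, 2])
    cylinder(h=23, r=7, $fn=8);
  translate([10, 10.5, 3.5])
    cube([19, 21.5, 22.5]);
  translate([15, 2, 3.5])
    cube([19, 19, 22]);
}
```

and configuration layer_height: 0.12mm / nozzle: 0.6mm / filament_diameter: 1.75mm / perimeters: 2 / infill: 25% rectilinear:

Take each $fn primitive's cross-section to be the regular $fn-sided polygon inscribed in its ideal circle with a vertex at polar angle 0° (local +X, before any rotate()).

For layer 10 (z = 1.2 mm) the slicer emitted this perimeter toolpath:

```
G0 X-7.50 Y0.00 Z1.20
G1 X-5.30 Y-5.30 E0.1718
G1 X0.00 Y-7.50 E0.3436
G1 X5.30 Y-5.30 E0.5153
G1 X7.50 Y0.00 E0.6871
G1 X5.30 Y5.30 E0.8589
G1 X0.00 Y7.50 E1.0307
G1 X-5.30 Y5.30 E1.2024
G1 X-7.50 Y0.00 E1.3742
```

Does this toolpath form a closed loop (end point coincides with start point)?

yes

Start point (G0): (-7.50, 0.00). End point (last G1): the path returns to the start — closed.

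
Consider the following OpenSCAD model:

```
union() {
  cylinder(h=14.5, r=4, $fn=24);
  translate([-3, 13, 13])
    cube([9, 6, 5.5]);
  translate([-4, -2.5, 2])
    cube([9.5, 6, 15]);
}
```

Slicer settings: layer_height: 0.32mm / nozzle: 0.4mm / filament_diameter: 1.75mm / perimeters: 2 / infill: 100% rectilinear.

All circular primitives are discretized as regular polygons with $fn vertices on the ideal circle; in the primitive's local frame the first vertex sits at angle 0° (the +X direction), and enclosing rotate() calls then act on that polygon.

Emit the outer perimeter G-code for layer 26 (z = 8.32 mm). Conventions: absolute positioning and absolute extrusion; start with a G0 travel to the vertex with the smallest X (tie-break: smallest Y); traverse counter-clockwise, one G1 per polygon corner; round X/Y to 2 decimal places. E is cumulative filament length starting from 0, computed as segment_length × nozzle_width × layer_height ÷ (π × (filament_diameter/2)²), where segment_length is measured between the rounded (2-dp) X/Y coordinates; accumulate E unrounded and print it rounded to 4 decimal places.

G0 X-4.00 Y-2.50 Z8.32
G1 X-3.08 Y-2.50 E0.0490
G1 X-2.83 Y-2.83 E0.0710
G1 X-2.00 Y-3.46 E0.1264
G1 X-1.04 Y-3.86 E0.1818
G1 X0.00 Y-4.00 E0.2376
G1 X1.04 Y-3.86 E0.2935
G1 X2.00 Y-3.46 E0.3488
G1 X2.83 Y-2.83 E0.4043
G1 X3.08 Y-2.50 E0.4263
G1 X5.50 Y-2.50 E0.5551
G1 X5.50 Y3.50 E0.8744
G1 X1.91 Y3.50 E1.0654
G1 X1.04 Y3.86 E1.1155
G1 X0.00 Y4.00 E1.1714
G1 X-1.04 Y3.86 E1.2272
G1 X-1.91 Y3.50 E1.2773
G1 X-4.00 Y3.50 E1.3886
G1 X-4.00 Y-2.50 E1.7078

At z = 8.32 mm: the cylinder: section is a regular 24-gon, circumradius r=4; the cube at (-3, 13) does not reach this height (z outside [13, 18.5]); the cube at (-4, -2.5) (footprint 9.5×6) is included at this height; Merging all regions: the regions partially overlap (shared area 42.12 mm²), so overlapping operands fuse into one piece — 1 connected region. The outline is a single polygon with 18 vertices. Extrusion per mm of travel: 0.4 × 0.32 / (π × 0.875²) = 0.053216. Accumulating E over each segment gives final E = 1.7078.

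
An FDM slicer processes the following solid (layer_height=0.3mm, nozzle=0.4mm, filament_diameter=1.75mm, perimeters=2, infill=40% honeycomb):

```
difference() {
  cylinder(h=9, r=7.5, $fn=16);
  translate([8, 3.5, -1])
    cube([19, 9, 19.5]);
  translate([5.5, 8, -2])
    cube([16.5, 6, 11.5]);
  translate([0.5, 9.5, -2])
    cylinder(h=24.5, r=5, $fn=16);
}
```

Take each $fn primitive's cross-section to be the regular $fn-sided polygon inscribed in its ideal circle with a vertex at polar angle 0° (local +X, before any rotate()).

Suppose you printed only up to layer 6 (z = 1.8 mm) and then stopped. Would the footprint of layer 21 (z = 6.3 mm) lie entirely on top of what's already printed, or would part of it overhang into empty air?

Compare the two slices. At z = 1.8: the r=7.5 cylinder gives a regular 16-gon of circumradius 7.5 (constant along its height) (area = (16/2)·7.500²·sin(360°/16) = 172.21 mm²); the 19×9 cube at (8, 3.5) contributes its full rectangle (area 171.00 mm²); the cube at (5.5, 8) is present — its section is the full 16.5×6 rectangle (area 99.00 mm²); the r=5 cylinder at (0.5, 9.5) contributes a regular 16-gon of circumradius 5 (area = (16/2)·5.000²·sin(360°/16) = 76.54 mm²); After the difference (first − rest): starting from the r=7.5 cylinder (172.21 mm²), the 19×9 cube at (8, 3.5) misses the remaining region (no effect); the 16.5×6 cube at (5.5, 8) misses the remaining region (no effect); the r=5 cylinder at (0.5, 9.5) partially overlaps it — only the 14.81 mm² overlap (of its 76.54 mm²) is removed, clipping the outline — area = 157.40 mm². At z = 6.3: the r=7.5 cylinder gives a regular 16-gon of circumradius 7.5 (constant along its height) (area = (16/2)·7.500²·sin(360°/16) = 172.21 mm²); the cube at (8, 3.5) (footprint 19×9) is included at this height (area 171.00 mm²); the cube at (5.5, 8) is present — its section is the full 16.5×6 rectangle (area 99.00 mm²); the cylinder at (0.5, 9.5): section is a regular 16-gon, circumradius r=5 (area = (16/2)·5.000²·sin(360°/16) = 76.54 mm²); After the difference (first − rest): starting from the r=7.5 cylinder (172.21 mm²), the 19×9 cube at (8, 3.5) misses the remaining region (no effect); the 16.5×6 cube at (5.5, 8) misses the remaining region (no effect); the r=5 cylinder at (0.5, 9.5) partially overlaps it — only the 14.81 mm² overlap (of its 76.54 mm²) is removed, clipping the outline — area = 157.40 mm². Checking containment: the cross-section at z = 6.3 is a subset of the cross-section at z = 1.8.

entirely on top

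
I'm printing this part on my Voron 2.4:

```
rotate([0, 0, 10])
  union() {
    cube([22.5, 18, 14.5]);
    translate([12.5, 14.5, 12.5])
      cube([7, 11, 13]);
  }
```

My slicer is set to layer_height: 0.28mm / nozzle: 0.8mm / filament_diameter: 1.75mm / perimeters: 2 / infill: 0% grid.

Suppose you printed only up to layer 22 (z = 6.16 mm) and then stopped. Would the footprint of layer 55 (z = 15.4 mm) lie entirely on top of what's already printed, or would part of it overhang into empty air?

Compare the two slices. At z = 6.16: the 22.5×18 cube contributes its full rectangle (area 405.00 mm²); the cube at (12.5, 14.5) does not reach this height (z outside [12.5, 25.5]); Merging all regions: only the 22.5×18 cube is present, so the union is just that shape — area = 405.00 mm²; (whole slice rotated 10° about Z — lengths, areas and connectivity unchanged). At z = 15.4: the cube does not reach this height (z outside [0, 14.5]); the 7×11 cube at (12.5, 14.5) contributes its full rectangle (area 77.00 mm²); Merging all regions: only the 7×11 cube at (12.5, 14.5) is present, so the union is just that shape — area = 77.00 mm²; (rotated 10° about Z; rotation is an isometry so areas/perimeters/island counts are preserved). Checking containment: at z = 15.4 the cross-section extends beyond the z = 6.16 cross-section by about 52.50 mm².

part overhangs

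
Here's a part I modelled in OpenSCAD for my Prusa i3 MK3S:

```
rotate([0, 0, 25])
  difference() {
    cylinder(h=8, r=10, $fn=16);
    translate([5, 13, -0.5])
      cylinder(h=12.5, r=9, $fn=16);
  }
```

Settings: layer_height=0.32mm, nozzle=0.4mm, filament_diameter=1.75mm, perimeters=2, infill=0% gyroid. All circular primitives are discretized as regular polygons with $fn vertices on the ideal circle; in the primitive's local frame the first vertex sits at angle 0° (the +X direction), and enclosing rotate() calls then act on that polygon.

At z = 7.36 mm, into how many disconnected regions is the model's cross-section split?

1

At z = 7.36 mm: the cylinder: section is a regular 16-gon, circumradius r=10; the r=9 cylinder at (5, 13) contributes a regular 16-gon of circumradius 9; Subtracting the remaining from the first: starting from the r=10 cylinder, the r=9 cylinder at (5, 13) partially overlaps it — only the 41.43 mm² overlap (of its 247.98 mm²) is removed, clipping the outline — 1 connected region; (rotated 25° about Z; rotation is an isometry so areas/perimeters/island counts are preserved). The result has 1 disconnected region.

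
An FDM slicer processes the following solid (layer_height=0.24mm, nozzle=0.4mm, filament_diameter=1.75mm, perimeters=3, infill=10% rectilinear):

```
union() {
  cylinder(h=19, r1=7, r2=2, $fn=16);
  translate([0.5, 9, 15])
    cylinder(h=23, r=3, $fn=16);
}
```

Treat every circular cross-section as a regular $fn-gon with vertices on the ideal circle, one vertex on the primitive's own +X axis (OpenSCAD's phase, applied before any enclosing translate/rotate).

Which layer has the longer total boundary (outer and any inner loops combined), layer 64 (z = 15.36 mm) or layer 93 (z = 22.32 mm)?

layer 64 (z = 15.36 mm)

Layer 64 (z = 15.36): the cone contributes a regular 16-gon of circumradius 2.958 (interpolated between r1=7 and r2=2 at t=0.808) (perimeter = 2·16·2.958·sin(180°/16) = 18.47 mm); the cylinder at (0.5, 9): section is a regular 16-gon, circumradius r=3 (perimeter = 2·16·3.000·sin(180°/16) = 18.73 mm); Merging all regions: the 2 present regions are separate (no shared area or edge), so areas and boundary lengths simply add and each stays a separate island — boundary = 37.19 mm. So its perimeter = 37.19 mm. Layer 93 (z = 22.32): the cone is not intersected at this z (z outside [0, 19]); the r=3 cylinder at (0.5, 9) gives a regular 16-gon of circumradius 3 (constant along its height) (perimeter = 2·16·3.000·sin(180°/16) = 18.73 mm); Taking the union: only the r=3 cylinder at (0.5, 9) is present, so the union is just that shape — boundary = 18.73 mm. So its perimeter = 18.73 mm. Layer 64 is larger (37.19 vs 18.73 mm).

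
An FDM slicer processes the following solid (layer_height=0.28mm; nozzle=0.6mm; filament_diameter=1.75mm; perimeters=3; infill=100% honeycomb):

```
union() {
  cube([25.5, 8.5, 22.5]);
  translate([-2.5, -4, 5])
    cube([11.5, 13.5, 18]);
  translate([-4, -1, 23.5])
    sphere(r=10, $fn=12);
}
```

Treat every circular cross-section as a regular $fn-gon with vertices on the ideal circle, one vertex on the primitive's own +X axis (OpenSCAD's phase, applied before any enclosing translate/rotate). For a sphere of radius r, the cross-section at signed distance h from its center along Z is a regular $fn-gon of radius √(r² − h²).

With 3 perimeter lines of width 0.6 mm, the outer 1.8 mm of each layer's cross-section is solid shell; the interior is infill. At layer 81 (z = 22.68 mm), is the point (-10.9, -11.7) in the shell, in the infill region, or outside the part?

outside

At z = 22.68 mm: the cube is absent (z outside [0, 22.5]); the 11.5×13.5 cube at (-2.5, -4) contributes its full rectangle; the r=10 sphere at (-4, -1) slices to a regular 12-gon of circumradius 9.966 (√(r²−h²) with h=0.82 from center); Combining (union): the regions partially overlap (shared area 84.04 mm²), so overlapping operands fuse into one piece — 1 connected region. Overall, the cross-section is a single solid region. The nearest boundary edge runs (-4.00, -10.97)→(-8.98, -9.63); distance from the point to it = 2.82 mm. The point is not inside any of the regions above, so it lies outside the cross-section (2.82 mm from the nearest boundary).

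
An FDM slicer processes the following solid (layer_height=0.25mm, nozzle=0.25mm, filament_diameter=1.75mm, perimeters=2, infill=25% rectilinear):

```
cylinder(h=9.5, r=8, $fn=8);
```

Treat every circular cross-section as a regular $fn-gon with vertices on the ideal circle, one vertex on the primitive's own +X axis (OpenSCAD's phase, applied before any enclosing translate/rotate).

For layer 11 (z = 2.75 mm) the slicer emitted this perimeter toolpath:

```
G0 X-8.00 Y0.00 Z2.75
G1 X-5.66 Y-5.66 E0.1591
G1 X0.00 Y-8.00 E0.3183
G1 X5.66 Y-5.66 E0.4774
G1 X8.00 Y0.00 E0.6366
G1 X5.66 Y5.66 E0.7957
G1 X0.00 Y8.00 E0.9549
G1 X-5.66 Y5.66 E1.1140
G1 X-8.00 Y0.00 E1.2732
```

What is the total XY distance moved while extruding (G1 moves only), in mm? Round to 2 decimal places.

49.00 mm

Sum the Euclidean lengths of each G1 segment: total = 49.00 mm.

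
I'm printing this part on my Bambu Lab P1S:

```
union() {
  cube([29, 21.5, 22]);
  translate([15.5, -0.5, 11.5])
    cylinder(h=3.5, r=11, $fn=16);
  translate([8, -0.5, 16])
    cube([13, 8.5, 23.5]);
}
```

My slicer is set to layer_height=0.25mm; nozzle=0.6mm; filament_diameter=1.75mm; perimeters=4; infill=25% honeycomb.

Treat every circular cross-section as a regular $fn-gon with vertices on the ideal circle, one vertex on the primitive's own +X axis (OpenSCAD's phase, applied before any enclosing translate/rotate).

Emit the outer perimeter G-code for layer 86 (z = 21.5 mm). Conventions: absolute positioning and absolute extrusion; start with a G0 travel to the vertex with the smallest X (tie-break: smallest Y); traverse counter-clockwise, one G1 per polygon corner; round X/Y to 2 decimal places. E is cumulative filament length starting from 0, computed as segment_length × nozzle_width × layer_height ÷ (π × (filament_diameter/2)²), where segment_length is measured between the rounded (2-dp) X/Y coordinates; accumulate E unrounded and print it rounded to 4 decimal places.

At z = 21.5 mm: the 29×21.5 cube contributes its full rectangle; the cylinder at (15.5, -0.5) is not intersected at this z (z outside [11.5, 15]); the cube at (8, -0.5) is present — its section is the full 13×8.5 rectangle; Merging all regions: the regions partially overlap (shared area 104.00 mm²), so overlapping operands fuse into one piece — 1 connected region. The outline is a single polygon with 8 vertices. Extrusion per mm of travel: 0.6 × 0.25 / (π × 0.875²) = 0.062363. Accumulating E over each segment gives final E = 6.3610.

G0 X0.00 Y0.00 Z21.50
G1 X8.00 Y0.00 E0.4989
G1 X8.00 Y-0.50 E0.5301
G1 X21.00 Y-0.50 E1.3408
G1 X21.00 Y0.00 E1.3720
G1 X29.00 Y0.00 E1.8709
G1 X29.00 Y21.50 E3.2117
G1 X0.00 Y21.50 E5.0202
G1 X0.00 Y0.00 E6.3610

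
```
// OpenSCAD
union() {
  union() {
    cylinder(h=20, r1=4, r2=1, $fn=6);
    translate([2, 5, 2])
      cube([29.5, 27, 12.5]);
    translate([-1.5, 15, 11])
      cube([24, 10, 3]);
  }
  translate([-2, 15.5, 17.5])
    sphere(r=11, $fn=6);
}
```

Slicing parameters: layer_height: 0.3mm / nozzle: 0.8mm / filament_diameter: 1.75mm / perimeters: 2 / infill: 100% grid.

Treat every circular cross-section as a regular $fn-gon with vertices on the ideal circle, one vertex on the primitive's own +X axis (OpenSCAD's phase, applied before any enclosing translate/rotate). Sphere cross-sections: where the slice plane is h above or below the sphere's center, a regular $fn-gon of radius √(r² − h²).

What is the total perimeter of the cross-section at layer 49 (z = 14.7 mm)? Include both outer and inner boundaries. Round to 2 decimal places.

At z = 14.7 mm: the cone (r1=4→r2=1) has section circumradius 1.795 here — a regular 6-gon (perimeter = 2·6·1.795·sin(180°/6) = 10.77 mm); the cube at (2, 5) does not reach this height (z outside [2, 14.5]); the cube at (-1.5, 15) is not intersected at this z (z outside [11, 14]); Taking the union: only the cone is present, so the union is just that shape — boundary = 10.77 mm; the r=11 sphere at (-2, 15.5) slices to a regular 6-gon of circumradius 10.638 (√(r²−h²) with h=2.8 from center) (perimeter = 2·6·10.638·sin(180°/6) = 63.83 mm); Taking the union: the 2 present regions are separate (no shared area or edge), so areas and boundary lengths simply add and each stays a separate island — boundary = 74.60 mm. Overall, the cross-section has 2 separate islands. Total boundary length (outer) = 74.60 mm.

74.60 mm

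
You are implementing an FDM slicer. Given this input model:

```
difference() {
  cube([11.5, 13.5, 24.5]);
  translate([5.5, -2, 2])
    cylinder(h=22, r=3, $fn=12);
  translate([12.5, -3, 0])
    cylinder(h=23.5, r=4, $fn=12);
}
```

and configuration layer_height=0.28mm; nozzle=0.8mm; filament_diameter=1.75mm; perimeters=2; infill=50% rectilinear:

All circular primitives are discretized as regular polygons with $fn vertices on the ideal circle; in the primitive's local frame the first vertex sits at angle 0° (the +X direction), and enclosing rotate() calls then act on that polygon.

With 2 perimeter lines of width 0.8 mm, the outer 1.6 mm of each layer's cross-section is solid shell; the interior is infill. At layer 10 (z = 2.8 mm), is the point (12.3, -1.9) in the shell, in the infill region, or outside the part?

outside

At z = 2.8 mm: the cube (footprint 11.5×13.5) is included at this height; the r=3 cylinder at (5.5, -2) contributes a regular 12-gon of circumradius 3; the r=4 cylinder at (12.5, -3) gives a regular 12-gon of circumradius 4 (constant along its height); Taking the first minus the rest: starting from the 11.5×13.5 cube, the r=3 cylinder at (5.5, -2) partially overlaps it — only the 2.75 mm² overlap (of its 27.00 mm²) is removed, clipping the outline; the r=4 cylinder at (12.5, -3) partially overlaps it — only the 0.71 mm² overlap (of its 48.00 mm²) is removed, clipping the outline — 1 connected region. Overall, the cross-section is a single solid region. The nearest boundary edge runs (11.50, 13.50)→(11.50, 0.73); distance from the point to it = 2.75 mm. The point is not inside any of the regions above, so it lies outside the cross-section (2.75 mm from the nearest boundary).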